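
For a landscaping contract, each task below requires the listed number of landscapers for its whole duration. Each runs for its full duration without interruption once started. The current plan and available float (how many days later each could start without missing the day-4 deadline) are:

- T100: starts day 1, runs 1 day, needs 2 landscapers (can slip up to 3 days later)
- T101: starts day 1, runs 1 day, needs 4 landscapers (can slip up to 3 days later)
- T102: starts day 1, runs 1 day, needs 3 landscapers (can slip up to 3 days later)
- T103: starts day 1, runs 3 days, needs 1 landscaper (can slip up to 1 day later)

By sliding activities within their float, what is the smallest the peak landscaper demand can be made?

4

Early-start (T100@1, T101@1, T102@1, T103@1) gives peak 10: d1:10  d2:1  d3:1  d4:0.
Shift T101→4, T102→2.
Schedule T100@1, T101@4, T102@2, T103@1: d1:3  d2:4  d3:1  d4:4 — peak 4.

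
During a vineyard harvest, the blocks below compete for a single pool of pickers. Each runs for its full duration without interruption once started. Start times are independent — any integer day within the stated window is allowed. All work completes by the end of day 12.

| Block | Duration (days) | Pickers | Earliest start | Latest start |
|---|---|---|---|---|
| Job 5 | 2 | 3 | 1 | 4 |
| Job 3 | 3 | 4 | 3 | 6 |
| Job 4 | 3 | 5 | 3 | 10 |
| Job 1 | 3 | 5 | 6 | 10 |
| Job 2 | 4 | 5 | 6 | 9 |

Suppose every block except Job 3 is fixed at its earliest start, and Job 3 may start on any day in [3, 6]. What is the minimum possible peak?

10

Job 3@3: d1:3  d2:3  d3:9  d4:9  d5:9  d6:10  d7:10  d8:10  d9:5  d10:0  d11:0  d12:0 → peak 10
Job 3@4: d1:3  d2:3  d3:5  d4:9  d5:9  d6:14  d7:10  d8:10  d9:5  d10:0  d11:0  d12:0 → peak 14
Job 3@5: d1:3  d2:3  d3:5  d4:5  d5:9  d6:14  d7:14  d8:10  d9:5  d10:0  d11:0  d12:0 → peak 14
Job 3@6: d1:3  d2:3  d3:5  d4:5  d5:5  d6:14  d7:14  d8:14  d9:5  d10:0  d11:0  d12:0 → peak 14
Best is Job 3@3, peak 10.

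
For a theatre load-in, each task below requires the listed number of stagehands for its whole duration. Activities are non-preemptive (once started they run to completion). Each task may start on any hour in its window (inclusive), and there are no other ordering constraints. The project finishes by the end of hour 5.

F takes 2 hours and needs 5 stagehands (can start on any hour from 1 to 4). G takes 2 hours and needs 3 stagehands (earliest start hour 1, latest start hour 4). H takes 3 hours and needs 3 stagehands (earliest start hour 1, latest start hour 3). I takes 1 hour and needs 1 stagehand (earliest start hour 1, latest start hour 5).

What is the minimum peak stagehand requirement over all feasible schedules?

6

Early-start (F@1, G@1, H@1, I@1) gives peak 12: h1:12  h2:11  h3:3  h4:0  h5:0.
Shift G→3, H→3.
Schedule F@1, G@3, H@3, I@1: h1:6  h2:5  h3:6  h4:6  h5:3 — peak 6.
Total stagehand-hours = 26 over 5 hours ⇒ peak ≥ ⌈26/5⌉ = 6, so 6 is optimal.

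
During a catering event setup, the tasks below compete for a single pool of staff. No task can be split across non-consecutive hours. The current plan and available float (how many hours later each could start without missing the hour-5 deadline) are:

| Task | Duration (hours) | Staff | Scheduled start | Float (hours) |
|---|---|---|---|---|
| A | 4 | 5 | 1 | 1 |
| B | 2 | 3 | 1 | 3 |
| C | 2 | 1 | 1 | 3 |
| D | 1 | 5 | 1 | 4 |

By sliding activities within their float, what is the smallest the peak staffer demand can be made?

8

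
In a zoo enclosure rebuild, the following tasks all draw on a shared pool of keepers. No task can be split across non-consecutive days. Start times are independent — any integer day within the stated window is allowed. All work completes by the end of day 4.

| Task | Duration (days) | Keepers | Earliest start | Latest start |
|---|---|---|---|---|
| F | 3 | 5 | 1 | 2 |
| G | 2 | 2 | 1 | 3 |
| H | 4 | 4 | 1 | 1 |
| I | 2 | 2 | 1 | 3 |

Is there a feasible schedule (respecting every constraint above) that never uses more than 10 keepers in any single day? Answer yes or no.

The minimum achievable peak is 11; 10 < 11, so no feasible schedule stays within the cap.

no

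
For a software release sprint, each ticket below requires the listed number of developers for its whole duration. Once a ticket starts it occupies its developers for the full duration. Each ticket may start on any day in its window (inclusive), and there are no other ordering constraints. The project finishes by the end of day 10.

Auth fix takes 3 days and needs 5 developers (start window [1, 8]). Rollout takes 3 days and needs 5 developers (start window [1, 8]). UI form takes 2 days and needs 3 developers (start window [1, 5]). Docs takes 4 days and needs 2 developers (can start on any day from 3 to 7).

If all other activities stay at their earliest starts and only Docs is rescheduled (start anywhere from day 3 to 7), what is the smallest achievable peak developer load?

13

Docs@3: d1:13  d2:13  d3:12  d4:2  d5:2  d6:2  d7:0  d8:0  d9:0  d10:0 → peak 13
Docs@4: d1:13  d2:13  d3:10  d4:2  d5:2  d6:2  d7:2  d8:0  d9:0  d10:0 → peak 13
Docs@5: d1:13  d2:13  d3:10  d4:0  d5:2  d6:2  d7:2  d8:2  d9:0  d10:0 → peak 13
Docs@6: d1:13  d2:13  d3:10  d4:0  d5:0  d6:2  d7:2  d8:2  d9:2  d10:0 → peak 13
Docs@7: d1:13  d2:13  d3:10  d4:0  d5:0  d6:0  d7:2  d8:2  d9:2  d10:2 → peak 13
Best is Docs@3, peak 13.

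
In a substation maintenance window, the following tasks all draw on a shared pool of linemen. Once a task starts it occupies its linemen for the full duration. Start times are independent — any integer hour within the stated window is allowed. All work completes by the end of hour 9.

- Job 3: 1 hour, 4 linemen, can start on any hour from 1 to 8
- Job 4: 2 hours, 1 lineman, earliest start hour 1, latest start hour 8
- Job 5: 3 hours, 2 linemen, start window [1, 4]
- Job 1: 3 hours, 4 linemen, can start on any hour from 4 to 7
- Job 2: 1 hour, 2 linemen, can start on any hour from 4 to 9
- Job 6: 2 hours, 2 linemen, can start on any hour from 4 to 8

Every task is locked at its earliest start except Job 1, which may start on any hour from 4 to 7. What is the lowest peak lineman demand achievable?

7

Job 1@4: h1:7  h2:3  h3:2  h4:8  h5:6  h6:4  h7:0  h8:0  h9:0 → peak 8
Job 1@5: h1:7  h2:3  h3:2  h4:4  h5:6  h6:4  h7:4  h8:0  h9:0 → peak 7
Job 1@6: h1:7  h2:3  h3:2  h4:4  h5:2  h6:4  h7:4  h8:4  h9:0 → peak 7
Job 1@7: h1:7  h2:3  h3:2  h4:4  h5:2  h6:0  h7:4  h8:4  h9:4 → peak 7
Best is Job 1@5, peak 7.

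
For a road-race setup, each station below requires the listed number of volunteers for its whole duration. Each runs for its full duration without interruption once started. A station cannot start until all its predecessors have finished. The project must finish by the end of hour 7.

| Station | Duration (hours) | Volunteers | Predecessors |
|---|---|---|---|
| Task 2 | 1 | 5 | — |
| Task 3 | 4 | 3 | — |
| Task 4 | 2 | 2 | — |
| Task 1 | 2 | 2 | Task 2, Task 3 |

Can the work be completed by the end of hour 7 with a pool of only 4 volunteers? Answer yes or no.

The minimum achievable peak is 5; 4 < 5, so no feasible schedule stays within the cap.

no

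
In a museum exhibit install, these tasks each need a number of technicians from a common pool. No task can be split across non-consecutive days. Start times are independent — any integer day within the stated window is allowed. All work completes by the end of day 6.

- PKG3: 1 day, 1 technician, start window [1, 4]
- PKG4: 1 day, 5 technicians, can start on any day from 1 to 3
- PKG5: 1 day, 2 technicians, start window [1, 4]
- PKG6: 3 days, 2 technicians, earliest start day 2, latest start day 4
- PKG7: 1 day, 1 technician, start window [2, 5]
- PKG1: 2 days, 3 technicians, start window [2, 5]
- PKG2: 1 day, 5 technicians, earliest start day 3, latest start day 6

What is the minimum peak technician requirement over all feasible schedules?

Early-start (PKG3@1, PKG4@1, PKG5@1, PKG6@2, PKG7@2, PKG1@2, PKG2@3) gives peak 10: d1:8  d2:6  d3:10  d4:2  d5:0  d6:0.
Shift PKG4→2, PKG6→3, PKG7→3, PKG1→4, PKG2→6.
Schedule PKG3@1, PKG4@2, PKG5@1, PKG6@3, PKG7@3, PKG1@4, PKG2@6: d1:3  d2:5  d3:3  d4:5  d5:5  d6:5 — peak 5.
Total technician-days = 26 over 6 days ⇒ peak ≥ ⌈26/6⌉ = 5, so 5 is optimal.

5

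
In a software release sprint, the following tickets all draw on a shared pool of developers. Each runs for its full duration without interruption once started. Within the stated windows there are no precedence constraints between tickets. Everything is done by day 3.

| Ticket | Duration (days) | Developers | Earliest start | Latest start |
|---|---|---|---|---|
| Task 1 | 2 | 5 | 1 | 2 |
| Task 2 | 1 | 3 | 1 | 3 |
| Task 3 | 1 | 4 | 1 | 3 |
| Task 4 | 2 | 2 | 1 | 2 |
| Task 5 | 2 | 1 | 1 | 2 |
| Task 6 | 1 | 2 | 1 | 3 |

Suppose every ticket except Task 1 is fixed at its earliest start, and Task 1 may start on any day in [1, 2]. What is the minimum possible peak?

12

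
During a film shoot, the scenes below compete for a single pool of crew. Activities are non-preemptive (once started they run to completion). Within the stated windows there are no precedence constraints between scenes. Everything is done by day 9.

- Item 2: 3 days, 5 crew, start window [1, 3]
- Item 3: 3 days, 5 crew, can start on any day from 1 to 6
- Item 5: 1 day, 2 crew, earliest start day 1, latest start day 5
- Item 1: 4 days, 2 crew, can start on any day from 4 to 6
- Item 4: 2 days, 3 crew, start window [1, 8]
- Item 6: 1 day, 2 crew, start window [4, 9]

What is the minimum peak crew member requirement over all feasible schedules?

Early-start (Item 2@1, Item 3@1, Item 5@1, Item 1@4, Item 4@1, Item 6@4) gives peak 15: d1:15  d2:13  d3:10  d4:4  d5:2  d6:2  d7:2  d8:0  d9:0.
Shift Item 3→4, Item 4→7, Item 6→7.
Schedule Item 2@1, Item 3@4, Item 5@1, Item 1@4, Item 4@7, Item 6@7: d1:7  d2:5  d3:5  d4:7  d5:7  d6:7  d7:7  d8:3  d9:0 — peak 7.

7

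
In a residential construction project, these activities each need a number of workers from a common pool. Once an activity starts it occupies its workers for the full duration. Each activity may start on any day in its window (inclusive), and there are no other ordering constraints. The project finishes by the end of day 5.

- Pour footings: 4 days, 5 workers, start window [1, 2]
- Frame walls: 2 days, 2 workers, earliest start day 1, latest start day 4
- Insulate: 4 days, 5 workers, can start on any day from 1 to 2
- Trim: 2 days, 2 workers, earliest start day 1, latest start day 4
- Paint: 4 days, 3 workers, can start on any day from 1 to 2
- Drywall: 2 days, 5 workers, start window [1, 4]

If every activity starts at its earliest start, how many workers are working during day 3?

13

At early start, day 3 has: Pour footings, Insulate, Paint.
Demand: 5 + 5 + 3 = 13.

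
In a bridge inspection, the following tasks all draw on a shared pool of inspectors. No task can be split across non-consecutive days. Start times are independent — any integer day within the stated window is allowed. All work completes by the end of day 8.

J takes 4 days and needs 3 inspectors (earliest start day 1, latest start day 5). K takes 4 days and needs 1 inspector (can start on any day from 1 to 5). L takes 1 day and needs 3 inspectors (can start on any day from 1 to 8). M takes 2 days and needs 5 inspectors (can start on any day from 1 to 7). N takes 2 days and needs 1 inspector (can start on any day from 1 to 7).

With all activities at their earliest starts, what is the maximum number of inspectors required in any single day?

Early-start schedule: J@1, K@1, L@1, M@1, N@1.
Load per day: day 1: 13, day 2: 10, day 3: 4, day 4: 4, day 5: 0, day 6: 0, day 7: 0, day 8: 0.
Peak is 13.

13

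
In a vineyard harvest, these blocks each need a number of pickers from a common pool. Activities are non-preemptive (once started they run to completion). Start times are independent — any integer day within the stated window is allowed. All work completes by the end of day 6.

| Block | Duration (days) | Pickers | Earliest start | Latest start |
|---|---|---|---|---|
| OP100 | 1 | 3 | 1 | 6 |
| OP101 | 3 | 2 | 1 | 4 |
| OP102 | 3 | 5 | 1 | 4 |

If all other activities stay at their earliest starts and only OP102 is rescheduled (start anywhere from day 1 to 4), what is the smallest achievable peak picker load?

5

OP102@1: d1:10  d2:7  d3:7  d4:0  d5:0  d6:0 → peak 10
OP102@2: d1:5  d2:7  d3:7  d4:5  d5:0  d6:0 → peak 7
OP102@3: d1:5  d2:2  d3:7  d4:5  d5:5  d6:0 → peak 7
OP102@4: d1:5  d2:2  d3:2  d4:5  d5:5  d6:5 → peak 5
Best is OP102@4, peak 5.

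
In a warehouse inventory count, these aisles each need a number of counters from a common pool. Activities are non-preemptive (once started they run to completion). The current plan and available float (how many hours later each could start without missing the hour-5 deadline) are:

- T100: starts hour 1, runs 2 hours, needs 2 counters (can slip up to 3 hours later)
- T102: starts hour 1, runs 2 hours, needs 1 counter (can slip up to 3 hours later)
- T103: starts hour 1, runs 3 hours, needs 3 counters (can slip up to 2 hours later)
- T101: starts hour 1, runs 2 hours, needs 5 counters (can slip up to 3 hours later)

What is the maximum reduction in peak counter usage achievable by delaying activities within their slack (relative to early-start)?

5

Early-start peak: h1:11  h2:11  h3:3  h4:0  h5:0 ⇒ 11.
Leveled (T100@1, T102@1, T103@1, T101@4): h1:6  h2:6  h3:3  h4:5  h5:5 ⇒ 6.
Reduction 11 − 6 = 5.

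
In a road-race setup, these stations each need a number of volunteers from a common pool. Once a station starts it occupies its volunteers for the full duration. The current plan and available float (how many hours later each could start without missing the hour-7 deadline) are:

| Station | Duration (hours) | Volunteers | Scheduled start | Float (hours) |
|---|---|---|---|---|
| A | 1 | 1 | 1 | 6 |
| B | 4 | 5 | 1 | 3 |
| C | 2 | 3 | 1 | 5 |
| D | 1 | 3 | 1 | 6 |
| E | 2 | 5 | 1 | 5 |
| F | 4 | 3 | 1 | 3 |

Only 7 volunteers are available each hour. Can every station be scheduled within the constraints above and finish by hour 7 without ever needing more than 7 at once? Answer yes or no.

Total volunteer-hours = 52; over 7 hours the average is 52/7 > 7, so some hour must exceed 7.

no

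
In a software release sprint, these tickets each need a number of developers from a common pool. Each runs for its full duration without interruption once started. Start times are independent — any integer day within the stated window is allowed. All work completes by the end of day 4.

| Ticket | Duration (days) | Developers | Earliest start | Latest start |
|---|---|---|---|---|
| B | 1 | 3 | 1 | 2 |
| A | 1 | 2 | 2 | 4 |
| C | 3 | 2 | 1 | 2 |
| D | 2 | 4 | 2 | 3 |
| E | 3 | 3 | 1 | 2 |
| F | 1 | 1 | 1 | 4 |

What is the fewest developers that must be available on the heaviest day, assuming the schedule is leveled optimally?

9

Early-start (B@1, A@2, C@1, D@2, E@1, F@1) gives peak 11: d1:9  d2:11  d3:9  d4:0.
Shift D→3.
Schedule B@1, A@2, C@1, D@3, E@1, F@1: d1:9  d2:7  d3:9  d4:4 — peak 9.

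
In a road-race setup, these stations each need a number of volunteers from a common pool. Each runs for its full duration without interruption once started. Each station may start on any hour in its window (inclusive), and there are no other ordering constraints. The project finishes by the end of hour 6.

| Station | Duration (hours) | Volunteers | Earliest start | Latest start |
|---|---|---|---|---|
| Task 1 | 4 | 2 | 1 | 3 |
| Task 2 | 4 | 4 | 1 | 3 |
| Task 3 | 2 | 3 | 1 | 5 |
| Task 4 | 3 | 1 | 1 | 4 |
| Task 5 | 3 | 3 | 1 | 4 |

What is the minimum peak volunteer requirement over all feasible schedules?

9

Early-start (Task 1@1, Task 2@1, Task 3@1, Task 4@1, Task 5@1) gives peak 13: h1:13  h2:13  h3:10  h4:6  h5:0  h6:0.
Shift Task 3→5, Task 5→4.
Schedule Task 1@1, Task 2@1, Task 3@5, Task 4@1, Task 5@4: h1:7  h2:7  h3:7  h4:9  h5:6  h6:6 — peak 9.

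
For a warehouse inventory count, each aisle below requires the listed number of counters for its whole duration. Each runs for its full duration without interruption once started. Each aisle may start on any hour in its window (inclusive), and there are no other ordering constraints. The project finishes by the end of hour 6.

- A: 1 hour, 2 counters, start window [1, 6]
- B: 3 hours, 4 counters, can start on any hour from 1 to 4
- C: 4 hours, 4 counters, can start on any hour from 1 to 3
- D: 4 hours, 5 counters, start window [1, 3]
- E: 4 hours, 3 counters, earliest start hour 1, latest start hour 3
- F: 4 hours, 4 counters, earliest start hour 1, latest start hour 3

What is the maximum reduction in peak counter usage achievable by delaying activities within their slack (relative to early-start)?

2

Early-start peak: h1:22  h2:20  h3:20  h4:16  h5:0  h6:0 ⇒ 22.
Leveled (A@1, B@1, C@1, D@1, E@1, F@2): h1:18  h2:20  h3:20  h4:16  h5:4  h6:0 ⇒ 20.
Reduction 22 − 20 = 2.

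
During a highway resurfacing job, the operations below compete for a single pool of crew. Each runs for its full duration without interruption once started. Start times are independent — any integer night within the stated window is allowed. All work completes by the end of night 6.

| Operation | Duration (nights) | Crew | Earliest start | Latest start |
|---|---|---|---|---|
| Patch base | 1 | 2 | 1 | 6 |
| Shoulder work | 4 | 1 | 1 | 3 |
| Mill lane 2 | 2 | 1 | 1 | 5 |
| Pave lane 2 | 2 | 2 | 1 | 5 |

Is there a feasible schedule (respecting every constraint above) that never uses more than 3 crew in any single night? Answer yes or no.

yes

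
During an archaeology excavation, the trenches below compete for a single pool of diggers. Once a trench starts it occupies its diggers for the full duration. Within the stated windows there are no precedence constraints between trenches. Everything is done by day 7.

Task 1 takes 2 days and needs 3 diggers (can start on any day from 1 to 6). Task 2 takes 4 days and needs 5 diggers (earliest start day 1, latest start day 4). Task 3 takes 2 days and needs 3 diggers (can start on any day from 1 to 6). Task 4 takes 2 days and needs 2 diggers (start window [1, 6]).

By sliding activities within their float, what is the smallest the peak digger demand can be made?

Early-start (Task 1@1, Task 2@1, Task 3@1, Task 4@1) gives peak 13: d1:13  d2:13  d3:5  d4:5  d5:0  d6:0  d7:0.
Shift Task 2→3, Task 4→3.
Schedule Task 1@1, Task 2@3, Task 3@1, Task 4@3: d1:6  d2:6  d3:7  d4:7  d5:5  d6:5  d7:0 — peak 7.

7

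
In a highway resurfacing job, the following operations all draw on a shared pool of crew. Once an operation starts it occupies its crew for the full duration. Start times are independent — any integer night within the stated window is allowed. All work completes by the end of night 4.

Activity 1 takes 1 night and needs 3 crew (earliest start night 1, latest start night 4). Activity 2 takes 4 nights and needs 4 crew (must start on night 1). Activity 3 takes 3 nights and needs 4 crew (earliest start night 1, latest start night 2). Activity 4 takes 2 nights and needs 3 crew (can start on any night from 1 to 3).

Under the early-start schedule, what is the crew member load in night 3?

8

At early start, night 3 has: Activity 2, Activity 3.
Demand: 4 + 4 = 8.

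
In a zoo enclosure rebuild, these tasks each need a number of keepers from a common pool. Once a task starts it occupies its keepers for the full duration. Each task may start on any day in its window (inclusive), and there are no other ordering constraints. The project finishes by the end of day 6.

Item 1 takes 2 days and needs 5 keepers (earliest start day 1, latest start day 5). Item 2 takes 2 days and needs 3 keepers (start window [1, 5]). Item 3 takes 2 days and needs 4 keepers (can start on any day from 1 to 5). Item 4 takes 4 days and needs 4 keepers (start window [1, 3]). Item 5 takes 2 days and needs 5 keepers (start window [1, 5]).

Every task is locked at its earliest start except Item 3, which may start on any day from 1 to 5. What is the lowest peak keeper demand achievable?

Item 3@1: d1:21  d2:21  d3:4  d4:4  d5:0  d6:0 → peak 21
Item 3@2: d1:17  d2:21  d3:8  d4:4  d5:0  d6:0 → peak 21
Item 3@3: d1:17  d2:17  d3:8  d4:8  d5:0  d6:0 → peak 17
Item 3@4: d1:17  d2:17  d3:4  d4:8  d5:4  d6:0 → peak 17
Item 3@5: d1:17  d2:17  d3:4  d4:4  d5:4  d6:4 → peak 17
Best is Item 3@3, peak 17.

17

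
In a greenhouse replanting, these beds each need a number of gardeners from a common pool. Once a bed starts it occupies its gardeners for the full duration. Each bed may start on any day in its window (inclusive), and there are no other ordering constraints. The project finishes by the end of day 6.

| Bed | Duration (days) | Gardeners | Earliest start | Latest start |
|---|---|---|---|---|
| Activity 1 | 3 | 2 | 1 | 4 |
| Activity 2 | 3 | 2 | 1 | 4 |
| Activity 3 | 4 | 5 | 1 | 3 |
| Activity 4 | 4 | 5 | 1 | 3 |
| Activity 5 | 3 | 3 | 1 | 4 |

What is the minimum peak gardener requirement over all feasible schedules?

Early-start (Activity 1@1, Activity 2@1, Activity 3@1, Activity 4@1, Activity 5@1) gives peak 17: d1:17  d2:17  d3:17  d4:10  d5:0  d6:0.
Shift Activity 5→4.
Schedule Activity 1@1, Activity 2@1, Activity 3@1, Activity 4@1, Activity 5@4: d1:14  d2:14  d3:14  d4:13  d5:3  d6:3 — peak 14.

14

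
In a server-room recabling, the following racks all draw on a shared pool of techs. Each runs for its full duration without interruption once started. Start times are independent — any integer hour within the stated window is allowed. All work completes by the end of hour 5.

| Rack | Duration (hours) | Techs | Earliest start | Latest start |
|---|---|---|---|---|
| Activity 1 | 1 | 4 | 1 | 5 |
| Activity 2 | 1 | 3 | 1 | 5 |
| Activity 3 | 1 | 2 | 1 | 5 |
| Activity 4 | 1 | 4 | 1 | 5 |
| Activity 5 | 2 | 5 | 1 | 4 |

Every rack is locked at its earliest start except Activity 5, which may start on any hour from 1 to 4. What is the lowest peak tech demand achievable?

Activity 5@1: h1:18  h2:5  h3:0  h4:0  h5:0 → peak 18
Activity 5@2: h1:13  h2:5  h3:5  h4:0  h5:0 → peak 13
Activity 5@3: h1:13  h2:0  h3:5  h4:5  h5:0 → peak 13
Activity 5@4: h1:13  h2:0  h3:0  h4:5  h5:5 → peak 13
Best is Activity 5@2, peak 13.

13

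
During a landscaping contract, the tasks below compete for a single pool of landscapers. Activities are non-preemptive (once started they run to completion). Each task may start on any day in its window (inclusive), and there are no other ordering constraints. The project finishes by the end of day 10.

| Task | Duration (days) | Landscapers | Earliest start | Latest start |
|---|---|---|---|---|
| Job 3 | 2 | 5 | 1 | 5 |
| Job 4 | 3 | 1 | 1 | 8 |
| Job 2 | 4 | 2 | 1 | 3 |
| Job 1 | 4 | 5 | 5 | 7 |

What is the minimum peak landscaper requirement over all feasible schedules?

5

Early-start (Job 3@1, Job 4@1, Job 2@1, Job 1@5) gives peak 8: d1:8  d2:8  d3:3  d4:2  d5:5  d6:5  d7:5  d8:5  d9:0  d10:0.
Shift Job 4→3, Job 2→3, Job 1→7.
Schedule Job 3@1, Job 4@3, Job 2@3, Job 1@7: d1:5  d2:5  d3:3  d4:3  d5:3  d6:2  d7:5  d8:5  d9:5  d10:5 — peak 5.
Total landscaper-days = 41 over 10 days ⇒ peak ≥ ⌈41/10⌉ = 5, so 5 is optimal.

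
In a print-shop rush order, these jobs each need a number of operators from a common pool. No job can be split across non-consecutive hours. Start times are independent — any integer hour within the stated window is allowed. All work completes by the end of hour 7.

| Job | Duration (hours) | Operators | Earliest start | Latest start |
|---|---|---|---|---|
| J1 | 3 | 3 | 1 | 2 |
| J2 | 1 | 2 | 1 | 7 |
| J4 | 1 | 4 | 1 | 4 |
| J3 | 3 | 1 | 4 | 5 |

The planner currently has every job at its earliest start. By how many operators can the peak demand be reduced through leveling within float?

5

Early-start peak: h1:9  h2:3  h3:3  h4:1  h5:1  h6:1  h7:0 ⇒ 9.
Leveled (J1@1, J2@5, J4@4, J3@5): h1:3  h2:3  h3:3  h4:4  h5:3  h6:1  h7:1 ⇒ 4.
Reduction 9 − 4 = 5.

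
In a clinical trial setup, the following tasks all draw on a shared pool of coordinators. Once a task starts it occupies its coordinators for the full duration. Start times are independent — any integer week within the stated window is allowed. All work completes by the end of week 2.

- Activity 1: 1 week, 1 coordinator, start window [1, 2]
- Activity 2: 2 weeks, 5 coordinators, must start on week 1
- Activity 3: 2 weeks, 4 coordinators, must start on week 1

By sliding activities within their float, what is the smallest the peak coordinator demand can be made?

10

Schedule Activity 1@1, Activity 2@1, Activity 3@1: w1:10  w2:9 — peak 10.
Total coordinator-weeks = 19 over 2 weeks ⇒ peak ≥ ⌈19/2⌉ = 10, so 10 is optimal.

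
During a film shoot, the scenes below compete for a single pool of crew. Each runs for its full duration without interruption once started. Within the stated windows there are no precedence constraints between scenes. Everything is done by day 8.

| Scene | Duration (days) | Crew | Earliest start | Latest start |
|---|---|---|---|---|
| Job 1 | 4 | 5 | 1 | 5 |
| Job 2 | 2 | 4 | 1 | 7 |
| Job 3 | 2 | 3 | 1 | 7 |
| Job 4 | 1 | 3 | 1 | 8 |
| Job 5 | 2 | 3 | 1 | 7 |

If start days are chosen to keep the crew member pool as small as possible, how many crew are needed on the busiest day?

7

Early-start (Job 1@1, Job 2@1, Job 3@1, Job 4@1, Job 5@1) gives peak 18: d1:18  d2:15  d3:5  d4:5  d5:0  d6:0  d7:0  d8:0.
Shift Job 2→5, Job 3→5, Job 4→7, Job 5→7.
Schedule Job 1@1, Job 2@5, Job 3@5, Job 4@7, Job 5@7: d1:5  d2:5  d3:5  d4:5  d5:7  d6:7  d7:6  d8:3 — peak 7.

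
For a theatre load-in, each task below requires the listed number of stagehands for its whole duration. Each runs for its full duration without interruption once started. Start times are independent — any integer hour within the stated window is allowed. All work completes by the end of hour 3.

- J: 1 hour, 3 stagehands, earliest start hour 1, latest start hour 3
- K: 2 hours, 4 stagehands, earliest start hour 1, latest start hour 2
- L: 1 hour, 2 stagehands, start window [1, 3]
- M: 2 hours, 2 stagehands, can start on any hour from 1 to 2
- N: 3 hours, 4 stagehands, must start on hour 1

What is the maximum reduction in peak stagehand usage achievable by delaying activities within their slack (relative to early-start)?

5

Early-start peak: h1:15  h2:10  h3:4 ⇒ 15.
Leveled (J@1, K@2, L@1, M@2, N@1): h1:9  h2:10  h3:10 ⇒ 10.
Reduction 15 − 10 = 5.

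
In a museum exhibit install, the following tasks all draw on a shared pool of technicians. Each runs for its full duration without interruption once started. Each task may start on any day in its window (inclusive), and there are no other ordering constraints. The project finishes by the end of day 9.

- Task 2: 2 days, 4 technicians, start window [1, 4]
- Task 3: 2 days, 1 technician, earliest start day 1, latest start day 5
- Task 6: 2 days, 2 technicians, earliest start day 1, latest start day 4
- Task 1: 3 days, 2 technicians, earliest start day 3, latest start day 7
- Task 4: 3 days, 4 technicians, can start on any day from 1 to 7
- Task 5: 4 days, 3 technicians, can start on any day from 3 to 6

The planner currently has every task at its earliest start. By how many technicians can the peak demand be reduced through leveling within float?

5

Early-start peak: d1:11  d2:11  d3:9  d4:5  d5:5  d6:3  d7:0  d8:0  d9:0 ⇒ 11.
Leveled (Task 2@1, Task 3@1, Task 6@3, Task 1@5, Task 4@3, Task 5@6): d1:5  d2:5  d3:6  d4:6  d5:6  d6:5  d7:5  d8:3  d9:3 ⇒ 6.
Reduction 11 − 6 = 5.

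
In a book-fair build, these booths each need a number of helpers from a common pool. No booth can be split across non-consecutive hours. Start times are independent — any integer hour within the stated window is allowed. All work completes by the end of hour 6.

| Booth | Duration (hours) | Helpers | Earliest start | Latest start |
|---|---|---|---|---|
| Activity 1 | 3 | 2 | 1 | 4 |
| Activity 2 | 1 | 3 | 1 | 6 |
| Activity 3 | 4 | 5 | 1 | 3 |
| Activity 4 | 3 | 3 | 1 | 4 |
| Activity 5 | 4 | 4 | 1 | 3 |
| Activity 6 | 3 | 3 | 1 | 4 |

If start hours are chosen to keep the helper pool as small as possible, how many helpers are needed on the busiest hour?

14

Early-start (Activity 1@1, Activity 2@1, Activity 3@1, Activity 4@1, Activity 5@1, Activity 6@1) gives peak 20: h1:20  h2:17  h3:17  h4:9  h5:0  h6:0.
Shift Activity 5→2, Activity 6→4.
Schedule Activity 1@1, Activity 2@1, Activity 3@1, Activity 4@1, Activity 5@2, Activity 6@4: h1:13  h2:14  h3:14  h4:12  h5:7  h6:3 — peak 14.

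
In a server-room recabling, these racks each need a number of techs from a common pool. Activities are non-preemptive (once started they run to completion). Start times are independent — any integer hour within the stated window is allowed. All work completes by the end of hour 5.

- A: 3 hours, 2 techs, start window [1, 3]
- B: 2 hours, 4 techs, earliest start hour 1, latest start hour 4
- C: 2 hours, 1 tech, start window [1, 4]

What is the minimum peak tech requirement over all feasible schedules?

Early-start (A@1, B@1, C@1) gives peak 7: h1:7  h2:7  h3:2  h4:0  h5:0.
Shift B→4.
Schedule A@1, B@4, C@1: h1:3  h2:3  h3:2  h4:4  h5:4 — peak 4.
Total tech-hours = 16 over 5 hours ⇒ peak ≥ ⌈16/5⌉ = 4, so 4 is optimal.

4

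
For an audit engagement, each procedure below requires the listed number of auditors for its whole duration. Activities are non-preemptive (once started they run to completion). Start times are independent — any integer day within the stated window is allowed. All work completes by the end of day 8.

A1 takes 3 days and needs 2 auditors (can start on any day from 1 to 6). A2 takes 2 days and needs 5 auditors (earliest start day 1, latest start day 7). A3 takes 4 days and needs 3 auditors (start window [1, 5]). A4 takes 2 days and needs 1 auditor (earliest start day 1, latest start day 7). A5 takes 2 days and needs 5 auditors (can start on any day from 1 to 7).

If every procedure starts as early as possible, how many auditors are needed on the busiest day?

Early-start schedule: A1@1, A2@1, A3@1, A4@1, A5@1.
Load per day: day 1: 16, day 2: 16, day 3: 5, day 4: 3, day 5: 0, day 6: 0, day 7: 0, day 8: 0.
Peak is 16.

16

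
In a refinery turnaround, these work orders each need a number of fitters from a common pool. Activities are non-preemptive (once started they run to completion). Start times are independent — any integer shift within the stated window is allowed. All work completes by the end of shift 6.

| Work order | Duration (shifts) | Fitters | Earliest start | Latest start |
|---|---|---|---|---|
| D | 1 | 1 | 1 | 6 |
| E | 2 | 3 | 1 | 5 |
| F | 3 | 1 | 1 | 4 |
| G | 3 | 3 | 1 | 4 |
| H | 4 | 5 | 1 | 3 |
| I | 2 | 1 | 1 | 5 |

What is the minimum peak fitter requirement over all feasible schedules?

8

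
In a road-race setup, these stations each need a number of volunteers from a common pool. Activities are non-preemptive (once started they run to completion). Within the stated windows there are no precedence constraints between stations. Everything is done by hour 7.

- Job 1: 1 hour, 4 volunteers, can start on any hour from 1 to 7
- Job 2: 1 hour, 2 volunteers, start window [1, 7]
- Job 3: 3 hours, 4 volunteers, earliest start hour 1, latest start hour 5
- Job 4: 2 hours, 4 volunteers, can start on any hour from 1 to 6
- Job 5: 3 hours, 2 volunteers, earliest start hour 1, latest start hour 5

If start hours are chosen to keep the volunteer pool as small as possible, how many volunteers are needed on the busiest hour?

6

Early-start (Job 1@1, Job 2@1, Job 3@1, Job 4@1, Job 5@1) gives peak 16: h1:16  h2:10  h3:6  h4:0  h5:0  h6:0  h7:0.
Shift Job 3→2, Job 4→5, Job 5→2.
Schedule Job 1@1, Job 2@1, Job 3@2, Job 4@5, Job 5@2: h1:6  h2:6  h3:6  h4:6  h5:4  h6:4  h7:0 — peak 6.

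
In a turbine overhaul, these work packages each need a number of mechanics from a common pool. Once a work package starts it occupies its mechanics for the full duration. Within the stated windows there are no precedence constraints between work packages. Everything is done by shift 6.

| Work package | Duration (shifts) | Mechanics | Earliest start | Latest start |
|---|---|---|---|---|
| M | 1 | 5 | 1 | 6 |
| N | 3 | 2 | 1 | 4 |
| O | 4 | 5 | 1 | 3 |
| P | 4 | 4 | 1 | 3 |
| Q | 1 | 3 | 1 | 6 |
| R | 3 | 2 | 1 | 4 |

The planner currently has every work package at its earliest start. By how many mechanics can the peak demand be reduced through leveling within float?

10

Early-start peak: s1:21  s2:13  s3:13  s4:9  s5:0  s6:0 ⇒ 21.
Leveled (M@1, N@1, O@2, P@1, Q@5, R@4): s1:11  s2:11  s3:11  s4:11  s5:10  s6:2 ⇒ 11.
Reduction 21 − 11 = 10.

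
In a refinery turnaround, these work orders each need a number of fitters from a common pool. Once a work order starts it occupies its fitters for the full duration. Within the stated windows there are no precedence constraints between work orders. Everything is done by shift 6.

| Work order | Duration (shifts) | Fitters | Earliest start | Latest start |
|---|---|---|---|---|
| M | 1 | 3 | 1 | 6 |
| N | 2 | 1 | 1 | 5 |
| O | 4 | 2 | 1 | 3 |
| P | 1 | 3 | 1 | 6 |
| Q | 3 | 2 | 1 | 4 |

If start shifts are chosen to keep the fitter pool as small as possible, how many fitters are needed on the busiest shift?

4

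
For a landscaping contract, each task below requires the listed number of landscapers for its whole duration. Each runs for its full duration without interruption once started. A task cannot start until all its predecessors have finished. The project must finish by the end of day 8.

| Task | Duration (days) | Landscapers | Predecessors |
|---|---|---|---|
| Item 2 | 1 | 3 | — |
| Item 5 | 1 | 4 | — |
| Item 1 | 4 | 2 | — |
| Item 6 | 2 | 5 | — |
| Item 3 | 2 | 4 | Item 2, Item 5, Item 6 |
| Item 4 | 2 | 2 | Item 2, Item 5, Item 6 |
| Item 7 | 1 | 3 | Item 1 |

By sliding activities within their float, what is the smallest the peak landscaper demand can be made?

6

Early-start (Item 2@1, Item 5@1, Item 1@1, Item 6@1, Item 3@3, Item 4@3, Item 7@5) gives peak 14: d1:14  d2:7  d3:8  d4:8  d5:3  d6:0  d7:0  d8:0.
Shift Item 5→4, Item 1→4, Item 6→2, Item 3→5, Item 4→7, Item 7→8.
Schedule Item 2@1, Item 5@4, Item 1@4, Item 6@2, Item 3@5, Item 4@7, Item 7@8: d1:3  d2:5  d3:5  d4:6  d5:6  d6:6  d7:4  d8:5 — peak 6.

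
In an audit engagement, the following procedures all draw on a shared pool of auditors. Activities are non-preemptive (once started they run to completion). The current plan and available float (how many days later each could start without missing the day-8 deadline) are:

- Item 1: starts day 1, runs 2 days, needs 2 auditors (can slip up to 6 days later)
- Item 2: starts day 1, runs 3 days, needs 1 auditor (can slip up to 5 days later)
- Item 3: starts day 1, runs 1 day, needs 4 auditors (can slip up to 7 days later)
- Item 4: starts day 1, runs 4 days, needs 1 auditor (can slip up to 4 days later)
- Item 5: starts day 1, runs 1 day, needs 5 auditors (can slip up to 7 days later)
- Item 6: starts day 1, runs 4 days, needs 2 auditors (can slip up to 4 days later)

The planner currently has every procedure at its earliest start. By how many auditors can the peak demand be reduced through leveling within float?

10

Early-start peak: d1:15  d2:6  d3:4  d4:3  d5:0  d6:0  d7:0  d8:0 ⇒ 15.
Leveled (Item 1@1, Item 2@1, Item 3@3, Item 4@4, Item 5@8, Item 6@4): d1:3  d2:3  d3:5  d4:3  d5:3  d6:3  d7:3  d8:5 ⇒ 5.
Reduction 15 − 5 = 10.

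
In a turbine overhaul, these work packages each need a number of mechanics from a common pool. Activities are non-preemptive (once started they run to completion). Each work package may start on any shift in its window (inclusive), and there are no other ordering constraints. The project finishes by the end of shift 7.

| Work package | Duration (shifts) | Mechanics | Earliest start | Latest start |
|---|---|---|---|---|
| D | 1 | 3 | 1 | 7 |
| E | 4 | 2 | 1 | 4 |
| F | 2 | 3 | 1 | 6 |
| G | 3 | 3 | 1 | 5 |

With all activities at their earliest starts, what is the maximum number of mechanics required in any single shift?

11

Early-start schedule: D@1, E@1, F@1, G@1.
Load per shift: shift 1: 11, shift 2: 8, shift 3: 5, shift 4: 2, shift 5: 0, shift 6: 0, shift 7: 0.
Peak is 11.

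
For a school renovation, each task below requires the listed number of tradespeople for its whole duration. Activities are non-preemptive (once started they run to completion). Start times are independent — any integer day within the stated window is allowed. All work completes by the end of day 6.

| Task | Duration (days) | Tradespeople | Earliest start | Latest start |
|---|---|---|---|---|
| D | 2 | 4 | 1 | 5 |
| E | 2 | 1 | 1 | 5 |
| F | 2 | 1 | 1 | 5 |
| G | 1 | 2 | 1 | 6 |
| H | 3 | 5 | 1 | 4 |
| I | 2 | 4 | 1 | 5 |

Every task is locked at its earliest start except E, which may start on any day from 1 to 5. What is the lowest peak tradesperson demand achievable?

16

E@1: d1:17  d2:15  d3:5  d4:0  d5:0  d6:0 → peak 17
E@2: d1:16  d2:15  d3:6  d4:0  d5:0  d6:0 → peak 16
E@3: d1:16  d2:14  d3:6  d4:1  d5:0  d6:0 → peak 16
E@4: d1:16  d2:14  d3:5  d4:1  d5:1  d6:0 → peak 16
E@5: d1:16  d2:14  d3:5  d4:0  d5:1  d6:1 → peak 16
Best is E@2, peak 16.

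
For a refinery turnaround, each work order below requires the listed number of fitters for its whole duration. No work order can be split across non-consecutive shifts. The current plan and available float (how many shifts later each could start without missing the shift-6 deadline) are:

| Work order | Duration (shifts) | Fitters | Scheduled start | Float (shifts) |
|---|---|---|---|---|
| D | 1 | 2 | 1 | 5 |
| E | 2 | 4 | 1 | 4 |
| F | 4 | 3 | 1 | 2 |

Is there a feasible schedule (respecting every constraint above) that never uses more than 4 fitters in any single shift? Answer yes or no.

The minimum achievable peak is 5; 4 < 5, so no feasible schedule stays within the cap.

no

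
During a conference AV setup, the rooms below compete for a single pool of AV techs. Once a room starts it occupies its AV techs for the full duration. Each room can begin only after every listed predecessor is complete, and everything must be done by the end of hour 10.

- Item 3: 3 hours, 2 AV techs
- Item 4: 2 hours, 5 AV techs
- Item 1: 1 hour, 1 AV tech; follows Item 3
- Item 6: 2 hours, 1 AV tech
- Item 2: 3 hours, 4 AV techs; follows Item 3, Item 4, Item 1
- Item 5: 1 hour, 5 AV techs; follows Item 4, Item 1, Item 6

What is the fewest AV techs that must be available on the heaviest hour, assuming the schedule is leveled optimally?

5

Early-start (Item 3@1, Item 4@1, Item 1@4, Item 6@1, Item 2@5, Item 5@5) gives peak 9: h1:8  h2:8  h3:2  h4:1  h5:9  h6:4  h7:4  h8:0  h9:0  h10:0.
Shift Item 4→4, Item 1→6, Item 2→7, Item 5→10.
Schedule Item 3@1, Item 4@4, Item 1@6, Item 6@1, Item 2@7, Item 5@10: h1:3  h2:3  h3:2  h4:5  h5:5  h6:1  h7:4  h8:4  h9:4  h10:5 — peak 5.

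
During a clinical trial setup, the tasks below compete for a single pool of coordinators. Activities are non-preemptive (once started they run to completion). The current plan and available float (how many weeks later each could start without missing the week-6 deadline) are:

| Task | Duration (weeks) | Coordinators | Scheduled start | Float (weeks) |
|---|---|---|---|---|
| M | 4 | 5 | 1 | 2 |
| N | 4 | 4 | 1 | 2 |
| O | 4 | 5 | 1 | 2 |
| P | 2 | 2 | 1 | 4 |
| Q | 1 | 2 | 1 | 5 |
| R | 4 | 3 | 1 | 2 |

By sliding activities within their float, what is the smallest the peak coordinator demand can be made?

Early-start (M@1, N@1, O@1, P@1, Q@1, R@1) gives peak 21: w1:21  w2:19  w3:17  w4:17  w5:0  w6:0.
Shift Q→5, R→3.
Schedule M@1, N@1, O@1, P@1, Q@5, R@3: w1:16  w2:16  w3:17  w4:17  w5:5  w6:3 — peak 17.

17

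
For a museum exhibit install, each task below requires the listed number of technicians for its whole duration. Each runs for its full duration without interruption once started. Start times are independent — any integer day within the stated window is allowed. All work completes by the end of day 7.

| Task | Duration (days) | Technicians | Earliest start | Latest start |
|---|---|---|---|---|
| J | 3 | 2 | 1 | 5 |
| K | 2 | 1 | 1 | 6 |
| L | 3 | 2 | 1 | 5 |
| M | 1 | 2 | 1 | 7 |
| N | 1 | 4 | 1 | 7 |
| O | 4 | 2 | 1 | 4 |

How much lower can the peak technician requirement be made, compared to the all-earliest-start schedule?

8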